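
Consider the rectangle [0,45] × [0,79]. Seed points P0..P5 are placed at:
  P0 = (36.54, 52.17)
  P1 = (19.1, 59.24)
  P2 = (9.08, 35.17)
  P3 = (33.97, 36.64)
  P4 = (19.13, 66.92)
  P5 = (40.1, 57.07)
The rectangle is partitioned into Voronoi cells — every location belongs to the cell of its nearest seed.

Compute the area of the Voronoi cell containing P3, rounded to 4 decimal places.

1. box [0,45]×[0,79]: [(0, 0) (45, 0) (45, 79) (0, 79)]
2. ⊥bis P3·P0 via (35.255,44.405): [(0, 50.2392) (0, 0) (45, 0) (45, 42.7923)]  |A|=2093.2099
3. ⊥bis P3·P1 via (26.535,47.94): [(23.9945, 46.2685) (0, 30.4809) (0, 0) (45, 0) (45, 42.7923)]  |A|=1856.1644
4. ⊥bis P3·P2 via (21.525,35.905): [(23.9945, 46.2685) (21.0282, 44.3167) (23.6455, 0) (45, 0) (45, 42.7923)]  |A|=1011.7385
5. ⊥bis P3·P4 via (26.55,51.78): [(23.9945, 46.2685) (21.0282, 44.3167) (23.6455, 0) (45, 0) (45, 42.7923)]  |A|=1011.7385
6. ⊥bis P3·P5 via (37.035,46.855): [(23.9945, 46.2685) (21.0282, 44.3167) (23.6455, 0) (45, 0) (45, 42.7923)]  |A|=1011.7385
7. canonical 5-gon: [(23.9945, 46.2685) (21.0282, 44.3167) (23.6455, 0) (45, 0) (45, 42.7923)]
8. shoelace: 1011.7385

Area of P3's cell: 1011.7385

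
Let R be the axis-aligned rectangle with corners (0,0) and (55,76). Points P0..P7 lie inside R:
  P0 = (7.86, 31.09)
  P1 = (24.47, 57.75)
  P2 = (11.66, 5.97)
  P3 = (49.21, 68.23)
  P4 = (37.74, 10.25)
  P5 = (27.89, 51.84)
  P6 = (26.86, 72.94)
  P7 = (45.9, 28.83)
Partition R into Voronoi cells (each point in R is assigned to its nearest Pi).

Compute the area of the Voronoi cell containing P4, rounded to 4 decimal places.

Area of P4's cell: 624.8126

1. box [0,55]×[0,76]: [(0, 0) (55, 0) (55, 76) (0, 76)]
2. ⊥bis P4·P0 via (22.8,20.67): [(8.3836, 0) (55, 0) (55, 66.8378)]  |A|=1557.8686
3. ⊥bis P4·P1 via (31.105,34): [(32.3372, 34.3442) (8.3836, 0) (55, 0) (55, 40.6755)]  |A|=1261.4135
4. ⊥bis P4·P2 via (24.7,8.11): [(32.3372, 34.3442) (22.6695, 20.4829) (26.0309, 0) (55, 0) (55, 40.6755)]  |A|=1080.6792
5. ⊥bis P4·P3 via (43.475,39.24): [(47.214, 38.5003) (32.3372, 34.3442) (22.6695, 20.4829) (26.0309, 0) (55, 0) (55, 36.96)]  |A|=1066.2148
6. ⊥bis P4·P5 via (32.815,31.045): [(29.4863, 30.2566) (22.6695, 20.4829) (26.0309, 0) (55, 0) (55, 36.2992)]  |A|=987.558
7. ⊥bis P4·P6 via (32.3,41.595): [(29.4863, 30.2566) (22.6695, 20.4829) (26.0309, 0) (55, 0) (55, 36.2992)]  |A|=987.558
8. ⊥bis P4·P7 via (41.82,19.54): [(26.6566, 26.1995) (22.6695, 20.4829) (26.0309, 0) (55, 0) (55, 13.7516)]  |A|=624.8126
9. canonical 5-gon: [(26.6566, 26.1995) (22.6695, 20.4829) (26.0309, 0) (55, 0) (55, 13.7516)]
10. shoelace: 624.8126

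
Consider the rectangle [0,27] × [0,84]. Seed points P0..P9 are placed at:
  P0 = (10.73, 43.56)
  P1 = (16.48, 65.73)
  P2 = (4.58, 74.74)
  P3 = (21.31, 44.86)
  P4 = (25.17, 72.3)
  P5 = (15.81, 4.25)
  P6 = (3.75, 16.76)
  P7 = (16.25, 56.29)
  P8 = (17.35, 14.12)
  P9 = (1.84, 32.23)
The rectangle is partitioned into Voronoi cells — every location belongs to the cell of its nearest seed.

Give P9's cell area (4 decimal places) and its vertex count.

Area of P9's cell: 178.9947 (4 vertices)

1. box [0,27]×[0,84]: [(0, 0) (27, 0) (27, 84) (0, 84)]
2. ⊥bis P9·P0 via (6.285,37.895): [(0, 42.8265) (0, 0) (27, 0) (27, 21.6411)]  |A|=870.3127
3. ⊥bis P9·P1 via (9.16,48.98): [(0, 42.8265) (0, 0) (27, 0) (27, 21.6411)]  |A|=870.3127
4. ⊥bis P9·P2 via (3.21,53.485): [(0, 42.8265) (0, 0) (27, 0) (27, 21.6411)]  |A|=870.3127
5. ⊥bis P9·P3 via (11.575,38.545): [(17.9174, 28.7677) (0, 42.8265) (0, 0) (27, 0) (27, 14.7663)]  |A|=839.0923
6. ⊥bis P9·P4 via (13.505,52.265): [(17.9174, 28.7677) (0, 42.8265) (0, 0) (27, 0) (27, 14.7663)]  |A|=839.0923
7. ⊥bis P9·P5 via (8.825,18.24): [(20.8515, 24.2447) (17.9174, 28.7677) (0, 42.8265) (0, 13.8338)]  |A|=322.1663
8. ⊥bis P9·P6 via (2.795,24.495): [(19.3622, 26.5405) (17.9174, 28.7677) (0, 42.8265) (0, 24.1499)]  |A|=190.607
9. ⊥bis P9·P7 via (9.045,44.26): [(19.3622, 26.5405) (17.9174, 28.7677) (0, 42.8265) (0, 24.1499)]  |A|=190.607
10. ⊥bis P9·P8 via (9.595,23.175): [(12.5413, 25.6983) (16.9821, 29.5016) (0, 42.8265) (0, 24.1499)]  |A|=178.9947
11. canonical 4-gon: [(12.5413, 25.6983) (16.9821, 29.5016) (0, 42.8265) (0, 24.1499)]
12. shoelace: 178.9947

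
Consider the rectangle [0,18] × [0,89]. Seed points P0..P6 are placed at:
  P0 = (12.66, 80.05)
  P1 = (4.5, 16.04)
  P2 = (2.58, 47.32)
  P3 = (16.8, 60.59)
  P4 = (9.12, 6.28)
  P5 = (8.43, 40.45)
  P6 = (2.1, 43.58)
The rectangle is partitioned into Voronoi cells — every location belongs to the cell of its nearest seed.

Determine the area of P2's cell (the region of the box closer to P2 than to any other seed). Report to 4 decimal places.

Area of P2's cell: 142.4276

1. box [0,18]×[0,89]: [(0, 0) (18, 0) (18, 89) (0, 89)]
2. ⊥bis P2·P0 via (7.62,63.685): [(0, 66.0318) (0, 0) (18, 0) (18, 60.4882)]  |A|=1138.6799
3. ⊥bis P2·P1 via (3.54,31.68): [(0, 66.0318) (0, 31.4627) (18, 32.5676) (18, 60.4882)]  |A|=562.4074
4. ⊥bis P2·P3 via (9.69,53.955): [(0, 64.3387) (0, 31.4627) (18, 32.5676) (18, 45.0501)]  |A|=408.2266
5. ⊥bis P2·P4 via (5.85,26.8): [(0, 64.3387) (0, 31.4627) (18, 32.5676) (18, 45.0501)]  |A|=408.2266
6. ⊥bis P2·P5 via (5.505,43.885): [(13.0732, 50.3296) (0, 64.3387) (0, 39.1973)]  |A|=164.3395
7. ⊥bis P2·P6 via (2.34,45.45): [(6.6876, 44.892) (13.0732, 50.3296) (0, 64.3387) (0, 45.7503)]  |A|=142.4276
8. canonical 4-gon: [(6.6876, 44.892) (13.0732, 50.3296) (0, 64.3387) (0, 45.7503)]
9. shoelace: 142.4276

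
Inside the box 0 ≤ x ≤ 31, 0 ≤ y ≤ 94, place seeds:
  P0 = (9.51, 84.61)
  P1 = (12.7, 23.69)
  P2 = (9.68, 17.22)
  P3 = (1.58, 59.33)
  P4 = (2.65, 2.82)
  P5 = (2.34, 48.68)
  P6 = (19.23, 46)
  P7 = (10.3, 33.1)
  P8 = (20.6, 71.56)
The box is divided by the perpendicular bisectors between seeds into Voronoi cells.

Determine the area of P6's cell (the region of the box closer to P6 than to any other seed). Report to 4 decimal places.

1. box [0,31]×[0,94]: [(0, 0) (31, 0) (31, 94) (0, 94)]
2. ⊥bis P6·P0 via (14.37,65.305): [(0, 61.6874) (0, 0) (31, 0) (31, 69.4916)]  |A|=2033.2737
3. ⊥bis P6·P1 via (15.965,34.845): [(0, 61.6874) (0, 39.5179) (31, 30.4443) (31, 69.4916)]  |A|=948.8596
4. ⊥bis P6·P2 via (14.455,31.61): [(0, 61.6874) (0, 39.5179) (31, 30.4443) (31, 69.4916)]  |A|=948.8596
5. ⊥bis P6·P3 via (10.405,52.665): [(21.2615, 67.0399) (0.3896, 39.4038) (31, 30.4443) (31, 69.4916)]  |A|=706.6067
6. ⊥bis P6·P4 via (10.94,24.41): [(21.2615, 67.0399) (0.3896, 39.4038) (31, 30.4443) (31, 69.4916)]  |A|=706.6067
7. ⊥bis P6·P5 via (10.785,47.34): [(21.2615, 67.0399) (11.9557, 54.7183) (9.1203, 36.8484) (31, 30.4443) (31, 69.4916)]  |A|=624.9759
8. ⊥bis P6·P7 via (14.765,39.55): [(21.2615, 67.0399) (11.9557, 54.7183) (10.0652, 42.8034) (25.6616, 32.0069) (31, 30.4443) (31, 69.4916)]  |A|=573.4365
9. ⊥bis P6·P8 via (19.915,58.78): [(15.2136, 59.032) (11.9557, 54.7183) (10.0652, 42.8034) (25.6616, 32.0069) (31, 30.4443) (31, 58.1859)]  |A|=452.6194
10. canonical 6-gon: [(15.2136, 59.032) (11.9557, 54.7183) (10.0652, 42.8034) (25.6616, 32.0069) (31, 30.4443) (31, 58.1859)]
11. shoelace: 452.6194

Area of P6's cell: 452.6194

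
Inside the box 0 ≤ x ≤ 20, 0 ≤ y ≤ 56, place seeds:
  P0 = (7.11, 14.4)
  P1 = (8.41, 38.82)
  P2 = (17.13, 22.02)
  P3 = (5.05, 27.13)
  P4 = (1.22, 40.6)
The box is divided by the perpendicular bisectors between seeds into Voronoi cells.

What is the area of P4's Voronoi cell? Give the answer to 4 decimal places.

1. box [0,20]×[0,56]: [(0, 0) (20, 0) (20, 56) (0, 56)]
2. ⊥bis P4·P0 via (4.165,27.5): [(0, 26.5637) (20, 31.0599) (20, 56) (0, 56)]  |A|=543.7648
3. ⊥bis P4·P1 via (4.815,39.71): [(0, 26.5637) (1.6524, 26.9351) (8.8479, 56) (0, 56)]  |A|=152.9008
4. ⊥bis P4·P2 via (9.175,31.31): [(0, 26.5637) (1.6524, 26.9351) (8.8479, 56) (0, 56)]  |A|=152.9008
5. ⊥bis P4·P3 via (3.135,33.865): [(0, 32.9736) (3.3856, 33.9363) (8.8479, 56) (0, 56)]  |A|=136.5876
6. canonical 4-gon: [(0, 32.9736) (3.3856, 33.9363) (8.8479, 56) (0, 56)]
7. shoelace: 136.5876

Area of P4's cell: 136.5876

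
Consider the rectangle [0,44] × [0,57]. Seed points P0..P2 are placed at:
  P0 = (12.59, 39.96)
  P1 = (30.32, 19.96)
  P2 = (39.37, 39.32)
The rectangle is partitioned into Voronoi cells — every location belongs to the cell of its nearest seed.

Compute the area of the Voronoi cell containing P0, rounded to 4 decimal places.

Area of P0's cell: 900.6678

1. box [0,44]×[0,57]: [(0, 0) (44, 0) (44, 57) (0, 57)]
2. ⊥bis P0·P1 via (21.455,29.96): [(0, 10.9401) (44, 49.9461) (44, 57) (0, 57)]  |A|=1168.5017
3. ⊥bis P0·P2 via (25.98,39.64): [(0, 10.9401) (25.8416, 33.8487) (26.3949, 57) (0, 57)]  |A|=900.6678
4. canonical 4-gon: [(0, 10.9401) (25.8416, 33.8487) (26.3949, 57) (0, 57)]
5. shoelace: 900.6678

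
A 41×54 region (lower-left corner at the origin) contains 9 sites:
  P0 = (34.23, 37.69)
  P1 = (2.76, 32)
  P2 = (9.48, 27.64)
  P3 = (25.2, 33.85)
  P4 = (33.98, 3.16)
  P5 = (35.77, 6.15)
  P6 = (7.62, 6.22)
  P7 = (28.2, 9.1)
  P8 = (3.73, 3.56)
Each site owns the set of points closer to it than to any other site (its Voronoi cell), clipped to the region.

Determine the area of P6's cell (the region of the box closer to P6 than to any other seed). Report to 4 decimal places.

Area of P6's cell: 242.1506

1. box [0,41]×[0,54]: [(0, 0) (41, 0) (41, 54) (0, 54)]
2. ⊥bis P6·P0 via (20.925,21.955): [(0, 39.6485) (0, 0) (41, 0) (41, 4.9802)]  |A|=914.889
3. ⊥bis P6·P1 via (5.19,19.11): [(20.8077, 22.0542) (0, 18.1316) (0, 0) (41, 0) (41, 4.9802)]  |A|=691.0307
4. ⊥bis P6·P2 via (8.55,16.93): [(28.9642, 15.1573) (0, 17.6724) (0, 0) (41, 0) (41, 4.9802)]  |A|=596.6299
5. ⊥bis P6·P3 via (16.41,20.035): [(23.3035, 15.6489) (0, 17.6724) (0, 0) (41, 0) (41, 4.3892)]  |A|=565.5543
6. ⊥bis P6·P4 via (20.8,4.69): [(22.0845, 15.7547) (0, 17.6724) (0, 0) (20.2556, 0)]  |A|=354.7036
7. ⊥bis P6·P5 via (21.695,6.185): [(21.7108, 12.5359) (21.7189, 15.7865) (0, 17.6724) (0, 0) (20.2556, 0)]  |A|=354.1093
8. ⊥bis P6·P7 via (17.91,7.66): [(16.7119, 16.2213) (0, 17.6724) (0, 0) (18.982, 0)]  |A|=301.6258
9. ⊥bis P6·P8 via (5.675,4.89): [(16.7119, 16.2213) (0, 17.6724) (0, 13.1892) (9.0188, 0) (18.982, 0)]  |A|=242.1506
10. canonical 5-gon: [(16.7119, 16.2213) (0, 17.6724) (0, 13.1892) (9.0188, 0) (18.982, 0)]
11. shoelace: 242.1506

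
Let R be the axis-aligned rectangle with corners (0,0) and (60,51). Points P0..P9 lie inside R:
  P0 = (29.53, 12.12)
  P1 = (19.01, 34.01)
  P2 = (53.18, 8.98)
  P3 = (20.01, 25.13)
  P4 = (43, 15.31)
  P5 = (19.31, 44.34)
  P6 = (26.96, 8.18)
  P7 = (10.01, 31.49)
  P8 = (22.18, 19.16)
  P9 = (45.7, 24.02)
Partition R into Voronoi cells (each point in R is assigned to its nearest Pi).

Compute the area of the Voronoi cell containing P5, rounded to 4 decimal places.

1. box [0,60]×[0,51]: [(0, 0) (60, 0) (60, 51) (0, 51)]
2. ⊥bis P5·P0 via (24.42,28.23): [(0, 20.4841) (60, 39.5158) (60, 51) (0, 51)]  |A|=1260.0034
3. ⊥bis P5·P1 via (19.16,39.175): [(0, 39.7314) (55.5902, 38.117) (60, 39.5158) (60, 51) (0, 51)]  |A|=725.0222
4. ⊥bis P5·P2 via (36.245,26.66): [(0, 39.7314) (48.4233, 38.3251) (60, 49.414) (60, 51) (0, 51)]  |A|=662.2565
5. ⊥bis P5·P3 via (19.66,34.735): [(0, 39.7314) (48.4233, 38.3251) (60, 49.414) (60, 51) (0, 51)]  |A|=662.2565
6. ⊥bis P5·P4 via (31.155,29.825): [(0, 39.7314) (41.8067, 38.5173) (57.1031, 51) (0, 51)]  |A|=591.9507
7. ⊥bis P5·P6 via (23.135,26.26): [(0, 39.7314) (41.8067, 38.5173) (57.1031, 51) (0, 51)]  |A|=591.9507
8. ⊥bis P5·P7 via (14.66,37.915): [(0, 48.525) (12.6581, 39.3638) (41.8067, 38.5173) (57.1031, 51) (0, 51)]  |A|=536.2959
9. ⊥bis P5·P8 via (20.745,31.75): [(0, 48.525) (12.6581, 39.3638) (41.8067, 38.5173) (57.1031, 51) (0, 51)]  |A|=536.2959
10. ⊥bis P5·P9 via (32.505,34.18): [(0, 48.525) (12.6581, 39.3638) (35.9751, 38.6867) (45.4562, 51) (0, 51)]  |A|=426.8977
11. canonical 5-gon: [(0, 48.525) (12.6581, 39.3638) (35.9751, 38.6867) (45.4562, 51) (0, 51)]
12. shoelace: 426.8977

Area of P5's cell: 426.8977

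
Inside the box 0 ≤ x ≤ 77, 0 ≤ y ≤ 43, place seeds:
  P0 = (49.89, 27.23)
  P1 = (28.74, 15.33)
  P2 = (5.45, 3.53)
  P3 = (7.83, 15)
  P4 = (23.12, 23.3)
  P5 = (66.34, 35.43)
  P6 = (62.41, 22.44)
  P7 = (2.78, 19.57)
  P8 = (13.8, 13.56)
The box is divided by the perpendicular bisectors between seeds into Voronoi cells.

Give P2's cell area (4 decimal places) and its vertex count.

1. box [0,77]×[0,43]: [(0, 0) (77, 0) (77, 43) (0, 43)]
2. ⊥bis P2·P0 via (27.67,15.38): [(0, 0) (35.8722, 0) (12.9402, 43) (0, 43)]  |A|=1049.4659
3. ⊥bis P2·P1 via (17.095,9.43): [(0, 0) (21.8728, 0) (0.0866, 43) (0, 43)]  |A|=472.1259
4. ⊥bis P2·P3 via (6.64,9.265): [(0, 10.6428) (0, 0) (21.8728, 0) (18.4167, 6.8214)]  |A|=172.6034
5. ⊥bis P2·P4 via (14.285,13.415): [(0, 10.6428) (0, 0) (21.8728, 0) (18.4167, 6.8214)]  |A|=172.6034
6. ⊥bis P2·P5 via (35.895,19.48): [(0, 10.6428) (0, 0) (21.8728, 0) (18.4167, 6.8214)]  |A|=172.6034
7. ⊥bis P2·P6 via (33.93,12.985): [(0, 10.6428) (0, 0) (21.8728, 0) (18.4167, 6.8214)]  |A|=172.6034
8. ⊥bis P2·P7 via (4.115,11.55): [(0, 10.6428) (0, 0) (21.8728, 0) (18.4167, 6.8214)]  |A|=172.6034
9. ⊥bis P2·P8 via (9.625,8.545): [(9.464, 8.679) (0, 10.6428) (0, 0) (19.8892, 0)]  |A|=136.6713
10. canonical 4-gon: [(9.464, 8.679) (0, 10.6428) (0, 0) (19.8892, 0)]
11. shoelace: 136.6713

Area of P2's cell: 136.6713 (4 vertices)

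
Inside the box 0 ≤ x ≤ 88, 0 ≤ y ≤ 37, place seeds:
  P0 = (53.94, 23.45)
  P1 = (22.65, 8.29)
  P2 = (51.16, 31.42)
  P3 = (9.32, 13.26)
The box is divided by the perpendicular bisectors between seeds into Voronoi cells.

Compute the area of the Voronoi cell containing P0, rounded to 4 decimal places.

1. box [0,88]×[0,37]: [(0, 0) (88, 0) (88, 37) (0, 37)]
2. ⊥bis P0·P1 via (38.295,15.87): [(45.984, 0) (88, 0) (88, 37) (28.0575, 37)]  |A|=1886.2317
3. ⊥bis P0·P2 via (52.55,27.435): [(35.5626, 21.5097) (45.984, 0) (88, 0) (88, 37) (79.972, 37)]  |A|=1484.1454
4. ⊥bis P0·P3 via (31.63,18.355): [(35.5626, 21.5097) (45.984, 0) (88, 0) (88, 37) (79.972, 37)]  |A|=1484.1454
5. canonical 5-gon: [(35.5626, 21.5097) (45.984, 0) (88, 0) (88, 37) (79.972, 37)]
6. shoelace: 1484.1454

Area of P0's cell: 1484.1454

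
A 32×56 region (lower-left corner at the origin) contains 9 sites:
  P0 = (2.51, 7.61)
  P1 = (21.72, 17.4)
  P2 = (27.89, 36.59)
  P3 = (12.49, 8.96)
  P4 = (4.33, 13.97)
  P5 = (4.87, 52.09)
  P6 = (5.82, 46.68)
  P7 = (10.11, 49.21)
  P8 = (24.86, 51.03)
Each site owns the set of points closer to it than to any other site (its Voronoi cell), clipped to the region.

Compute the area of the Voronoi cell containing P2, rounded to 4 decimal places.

Area of P2's cell: 272.1939

1. box [0,32]×[0,56]: [(0, 0) (32, 0) (32, 56) (0, 56)]
2. ⊥bis P2·P0 via (15.2,22.1): [(0, 35.4118) (32, 7.387) (32, 56) (0, 56)]  |A|=1107.2199
3. ⊥bis P2·P1 via (24.805,26.995): [(0, 35.4118) (0.7965, 34.7143) (32, 24.6817) (32, 56) (0, 56)]  |A|=837.3923
4. ⊥bis P2·P3 via (20.19,22.775): [(0, 35.4118) (0.7965, 34.7143) (32, 24.6817) (32, 56) (0, 56)]  |A|=837.3923
5. ⊥bis P2·P4 via (16.11,25.28): [(0, 42.0595) (9.8455, 31.8048) (32, 24.6817) (32, 56) (0, 56)]  |A|=802.6699
6. ⊥bis P2·P5 via (16.38,44.34): [(8.7253, 32.9716) (9.8455, 31.8048) (32, 24.6817) (32, 56) (24.231, 56)]  |A|=462.8511
7. ⊥bis P2·P6 via (16.855,41.635): [(21.7121, 52.2591) (12.0385, 31.0997) (32, 24.6817) (32, 56) (24.231, 56)]  |A|=417.8609
8. ⊥bis P2·P7 via (19,42.9): [(14.5979, 36.698) (12.0385, 31.0997) (32, 24.6817) (32, 56) (28.2982, 56)]  |A|=372.317
9. ⊥bis P2·P8 via (26.375,43.81): [(18.4683, 42.1509) (14.5979, 36.698) (12.0385, 31.0997) (32, 24.6817) (32, 44.9903)]  |A|=272.1939
10. canonical 5-gon: [(18.4683, 42.1509) (14.5979, 36.698) (12.0385, 31.0997) (32, 24.6817) (32, 44.9903)]
11. shoelace: 272.1939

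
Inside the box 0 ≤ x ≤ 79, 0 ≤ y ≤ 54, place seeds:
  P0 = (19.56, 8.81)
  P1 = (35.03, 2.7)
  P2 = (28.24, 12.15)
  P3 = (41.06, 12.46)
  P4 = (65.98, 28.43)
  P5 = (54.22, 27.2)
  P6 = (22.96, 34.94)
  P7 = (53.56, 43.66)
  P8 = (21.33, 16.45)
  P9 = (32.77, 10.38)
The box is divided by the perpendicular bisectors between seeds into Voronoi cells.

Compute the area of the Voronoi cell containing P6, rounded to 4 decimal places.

Area of P6's cell: 1035.8704

1. box [0,79]×[0,54]: [(0, 0) (79, 0) (79, 54) (0, 54)]
2. ⊥bis P6·P0 via (21.26,21.875): [(0, 24.6413) (79, 14.3619) (79, 54) (0, 54)]  |A|=2725.3708
3. ⊥bis P6·P1 via (28.995,18.82): [(0, 24.6413) (33.0555, 20.3402) (79, 37.5409) (79, 54) (0, 54)]  |A|=2192.8996
4. ⊥bis P6·P2 via (25.6,23.545): [(0, 24.6413) (19.4233, 22.114) (67.6186, 33.2799) (79, 37.5409) (79, 54) (0, 54)]  |A|=2074.047
5. ⊥bis P6·P3 via (32.01,23.7): [(0, 24.6413) (19.4233, 22.114) (34.3293, 25.5674) (69.6423, 54) (0, 54)]  |A|=1546.3612
6. ⊥bis P6·P4 via (44.47,31.685): [(0, 24.6413) (19.4233, 22.114) (34.3293, 25.5674) (44.8228, 34.0163) (47.8468, 54) (0, 54)]  |A|=1328.5848
7. ⊥bis P6·P5 via (38.59,31.07): [(0, 24.6413) (19.4233, 22.114) (34.3293, 25.5674) (37.9492, 28.482) (44.2675, 54) (0, 54)]  |A|=1222.6046
8. ⊥bis P6·P7 via (38.26,39.3): [(0, 24.6413) (19.4233, 22.114) (34.3293, 25.5674) (37.9492, 28.482) (39.5269, 34.8541) (34.071, 54) (0, 54)]  |A|=1124.9939
9. ⊥bis P6·P8 via (22.145,25.695): [(0, 27.6472) (31.3699, 24.8818) (34.3293, 25.5674) (37.9492, 28.482) (39.5269, 34.8541) (34.071, 54) (0, 54)]  |A|=1035.8704
10. ⊥bis P6·P9 via (27.865,22.66): [(0, 27.6472) (31.3699, 24.8818) (34.3293, 25.5674) (37.9492, 28.482) (39.5269, 34.8541) (34.071, 54) (0, 54)]  |A|=1035.8704
11. canonical 7-gon: [(0, 27.6472) (31.3699, 24.8818) (34.3293, 25.5674) (37.9492, 28.482) (39.5269, 34.8541) (34.071, 54) (0, 54)]
12. shoelace: 1035.8704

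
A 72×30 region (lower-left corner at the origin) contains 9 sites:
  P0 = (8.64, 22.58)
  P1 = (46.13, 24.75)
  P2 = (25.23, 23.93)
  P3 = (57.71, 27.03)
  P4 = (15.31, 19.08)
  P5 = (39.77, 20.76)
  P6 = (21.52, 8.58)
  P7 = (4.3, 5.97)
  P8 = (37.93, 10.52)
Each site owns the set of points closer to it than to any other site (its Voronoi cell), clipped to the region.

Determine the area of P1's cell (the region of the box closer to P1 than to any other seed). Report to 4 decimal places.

Area of P1's cell: 159.5926

1. box [0,72]×[0,30]: [(0, 0) (72, 0) (72, 30) (0, 30)]
2. ⊥bis P1·P0 via (27.385,23.665): [(28.7548, 0) (72, 0) (72, 30) (27.0183, 30)]  |A|=1323.4035
3. ⊥bis P1·P2 via (35.68,24.34): [(36.635, 0) (72, 0) (72, 30) (35.4579, 30)]  |A|=1078.6065
4. ⊥bis P1·P3 via (51.92,25.89): [(36.635, 0) (57.0175, 0) (51.1108, 30) (35.4579, 30)]  |A|=540.5309
5. ⊥bis P1·P4 via (30.72,21.915): [(36.635, 0) (57.0175, 0) (51.1108, 30) (35.4579, 30)]  |A|=540.5309
6. ⊥bis P1·P5 via (42.95,22.755): [(56.9224, 0.4833) (51.1108, 30) (38.4048, 30)]  |A|=187.5197
7. ⊥bis P1·P6 via (33.825,16.665): [(56.9224, 0.4833) (51.1108, 30) (38.4048, 30)]  |A|=187.5197
8. ⊥bis P1·P7 via (25.215,15.36): [(56.9224, 0.4833) (51.1108, 30) (38.4048, 30)]  |A|=187.5197
9. ⊥bis P1·P8 via (42.03,17.635): [(48.5017, 13.9057) (55.019, 10.1501) (51.1108, 30) (38.4048, 30)]  |A|=159.5926
10. canonical 4-gon: [(48.5017, 13.9057) (55.019, 10.1501) (51.1108, 30) (38.4048, 30)]
11. shoelace: 159.5926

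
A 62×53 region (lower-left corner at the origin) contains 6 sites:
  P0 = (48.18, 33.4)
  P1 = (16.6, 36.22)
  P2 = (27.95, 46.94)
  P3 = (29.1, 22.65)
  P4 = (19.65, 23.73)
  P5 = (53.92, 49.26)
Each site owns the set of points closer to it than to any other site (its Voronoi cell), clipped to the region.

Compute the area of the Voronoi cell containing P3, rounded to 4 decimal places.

Area of P3's cell: 724.1092

1. box [0,62]×[0,53]: [(0, 0) (62, 0) (62, 53) (0, 53)]
2. ⊥bis P3·P0 via (38.64,28.025): [(0, 0) (54.4298, 0) (24.5687, 53) (0, 53)]  |A|=2093.4582
3. ⊥bis P3·P1 via (22.85,29.435): [(0, 8.3867) (0, 0) (54.4298, 0) (32.7221, 38.5286)]  |A|=1185.7682
4. ⊥bis P3·P2 via (28.525,34.795): [(28.6766, 34.8022) (0, 8.3867) (0, 0) (54.4298, 0) (34.662, 35.0856)]  |A|=1175.1893
5. ⊥bis P3·P4 via (24.375,23.19): [(28.6766, 34.8022) (25.3521, 31.7398) (21.7247, 0) (54.4298, 0) (34.662, 35.0856)]  |A|=724.1092
6. ⊥bis P3·P5 via (41.51,35.955): [(28.6766, 34.8022) (25.3521, 31.7398) (21.7247, 0) (54.4298, 0) (34.662, 35.0856)]  |A|=724.1092
7. canonical 5-gon: [(28.6766, 34.8022) (25.3521, 31.7398) (21.7247, 0) (54.4298, 0) (34.662, 35.0856)]
8. shoelace: 724.1092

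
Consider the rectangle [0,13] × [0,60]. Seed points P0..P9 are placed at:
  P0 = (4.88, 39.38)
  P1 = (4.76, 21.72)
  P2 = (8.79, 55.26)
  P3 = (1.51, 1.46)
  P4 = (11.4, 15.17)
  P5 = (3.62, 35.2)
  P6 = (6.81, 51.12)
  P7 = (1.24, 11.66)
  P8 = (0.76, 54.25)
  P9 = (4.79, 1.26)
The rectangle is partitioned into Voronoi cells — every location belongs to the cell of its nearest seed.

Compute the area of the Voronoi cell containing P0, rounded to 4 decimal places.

1. box [0,13]×[0,60]: [(0, 0) (13, 0) (13, 60) (0, 60)]
2. ⊥bis P0·P1 via (4.82,30.55): [(0, 30.5828) (13, 30.4944) (13, 60) (0, 60)]  |A|=382.9984
3. ⊥bis P0·P2 via (6.835,47.32): [(0, 49.0029) (0, 30.5828) (13, 30.4944) (13, 45.802)]  |A|=219.2307
4. ⊥bis P0·P3 via (3.195,20.42): [(0, 49.0029) (0, 30.5828) (13, 30.4944) (13, 45.802)]  |A|=219.2307
5. ⊥bis P0·P4 via (8.14,27.275): [(0, 49.0029) (0, 30.5828) (13, 30.4944) (13, 45.802)]  |A|=219.2307
6. ⊥bis P0·P5 via (4.25,37.29): [(0, 49.0029) (0, 38.5711) (13, 34.6524) (13, 45.802)]  |A|=140.2793
7. ⊥bis P0·P6 via (5.845,45.25): [(0, 46.2109) (0, 38.5711) (13, 34.6524) (13, 44.0738)]  |A|=110.8972
8. ⊥bis P0·P7 via (3.06,25.52): [(0, 46.2109) (0, 38.5711) (13, 34.6524) (13, 44.0738)]  |A|=110.8972
9. ⊥bis P0·P8 via (2.82,46.815): [(0.4014, 46.1449) (0, 46.0337) (0, 38.5711) (13, 34.6524) (13, 44.0738)]  |A|=110.8616
10. ⊥bis P0·P9 via (4.835,20.32): [(0.4014, 46.1449) (0, 46.0337) (0, 38.5711) (13, 34.6524) (13, 44.0738)]  |A|=110.8616
11. canonical 5-gon: [(0.4014, 46.1449) (0, 46.0337) (0, 38.5711) (13, 34.6524) (13, 44.0738)]
12. shoelace: 110.8616

Area of P0's cell: 110.8616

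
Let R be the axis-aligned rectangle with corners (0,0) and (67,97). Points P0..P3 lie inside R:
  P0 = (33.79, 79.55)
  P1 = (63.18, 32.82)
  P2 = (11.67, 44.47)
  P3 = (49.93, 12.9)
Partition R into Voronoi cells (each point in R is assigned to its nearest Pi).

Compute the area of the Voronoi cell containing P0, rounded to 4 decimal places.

1. box [0,67]×[0,97]: [(0, 0) (67, 0) (67, 97) (0, 97)]
2. ⊥bis P0·P1 via (48.485,56.185): [(0, 25.6912) (67, 67.8297) (67, 97) (0, 97)]  |A|=3366.0497
3. ⊥bis P0·P2 via (22.73,62.01): [(0, 76.3426) (40.2158, 50.9842) (67, 67.8297) (67, 97) (0, 97)]  |A|=2347.5581
4. ⊥bis P0·P3 via (41.86,46.225): [(0, 76.3426) (40.2158, 50.9842) (67, 67.8297) (67, 97) (0, 97)]  |A|=2347.5581
5. canonical 5-gon: [(0, 76.3426) (40.2158, 50.9842) (67, 67.8297) (67, 97) (0, 97)]
6. shoelace: 2347.5581

Area of P0's cell: 2347.5581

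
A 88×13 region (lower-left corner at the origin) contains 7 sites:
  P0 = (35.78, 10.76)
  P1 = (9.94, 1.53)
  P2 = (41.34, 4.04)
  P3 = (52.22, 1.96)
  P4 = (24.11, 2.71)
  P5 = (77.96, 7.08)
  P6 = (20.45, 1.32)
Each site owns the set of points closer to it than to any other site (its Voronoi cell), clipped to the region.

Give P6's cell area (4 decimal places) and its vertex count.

Area of P6's cell: 68.6436 (4 vertices)

1. box [0,88]×[0,13]: [(0, 0) (88, 0) (88, 13) (0, 13)]
2. ⊥bis P6·P0 via (28.115,6.04): [(0, 0) (31.8343, 0) (23.8291, 13) (0, 13)]  |A|=361.8126
3. ⊥bis P6·P1 via (15.195,1.425): [(15.1665, 0) (31.8343, 0) (23.8291, 13) (15.4263, 13)]  |A|=162.9594
4. ⊥bis P6·P2 via (30.895,2.68): [(15.1665, 0) (31.244, 0) (31.0856, 1.2159) (23.8291, 13) (15.4263, 13)]  |A|=162.6004
5. ⊥bis P6·P3 via (36.335,1.64): [(15.1665, 0) (31.244, 0) (31.0856, 1.2159) (23.8291, 13) (15.4263, 13)]  |A|=162.6004
6. ⊥bis P6·P4 via (22.28,2.015): [(15.1665, 0) (23.0453, 0) (18.1081, 13) (15.4263, 13)]  |A|=68.6436
7. ⊥bis P6·P5 via (49.205,4.2): [(15.1665, 0) (23.0453, 0) (18.1081, 13) (15.4263, 13)]  |A|=68.6436
8. canonical 4-gon: [(15.1665, 0) (23.0453, 0) (18.1081, 13) (15.4263, 13)]
9. shoelace: 68.6436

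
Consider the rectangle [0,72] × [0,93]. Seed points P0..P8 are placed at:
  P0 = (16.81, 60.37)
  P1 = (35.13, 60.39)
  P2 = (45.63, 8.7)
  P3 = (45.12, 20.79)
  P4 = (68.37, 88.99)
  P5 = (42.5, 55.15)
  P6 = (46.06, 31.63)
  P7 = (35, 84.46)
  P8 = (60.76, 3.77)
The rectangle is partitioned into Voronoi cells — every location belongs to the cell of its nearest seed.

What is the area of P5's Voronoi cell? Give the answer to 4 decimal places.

Area of P5's cell: 815.9813

1. box [0,72]×[0,93]: [(0, 0) (72, 0) (72, 93) (0, 93)]
2. ⊥bis P5·P0 via (29.655,57.76): [(17.9186, 0) (72, 0) (72, 93) (36.8155, 93)]  |A|=4150.8635
3. ⊥bis P5·P1 via (38.815,57.77): [(25.9925, 39.7354) (17.9186, 0) (72, 0) (72, 93) (63.8632, 93)]  |A|=3430.5201
4. ⊥bis P5·P2 via (44.065,31.925): [(25.9925, 39.7354) (24.1326, 30.5819) (72, 33.8074) (72, 93) (63.8632, 93)]  |A|=1794.4301
5. ⊥bis P5·P3 via (43.81,37.97): [(25.9925, 39.7354) (25.3478, 36.5622) (72, 40.1195) (72, 93) (63.8632, 93)]  |A|=1506.02
6. ⊥bis P5·P4 via (55.435,72.07): [(51.2545, 75.2659) (25.9925, 39.7354) (25.3478, 36.5622) (72, 40.1195) (72, 59.4064)]  |A|=1085.4118
7. ⊥bis P5·P6 via (44.28,43.39): [(51.2545, 75.2659) (26.699, 40.7289) (72, 47.5857) (72, 59.4064)]  |A|=820.7088
8. ⊥bis P5·P7 via (38.75,69.805): [(53.4706, 73.5718) (49.2892, 72.5018) (26.699, 40.7289) (72, 47.5857) (72, 59.4064)]  |A|=815.9813
9. ⊥bis P5·P8 via (51.63,29.46): [(53.4706, 73.5718) (49.2892, 72.5018) (26.699, 40.7289) (72, 47.5857) (72, 59.4064)]  |A|=815.9813
10. canonical 5-gon: [(53.4706, 73.5718) (49.2892, 72.5018) (26.699, 40.7289) (72, 47.5857) (72, 59.4064)]
11. shoelace: 815.9813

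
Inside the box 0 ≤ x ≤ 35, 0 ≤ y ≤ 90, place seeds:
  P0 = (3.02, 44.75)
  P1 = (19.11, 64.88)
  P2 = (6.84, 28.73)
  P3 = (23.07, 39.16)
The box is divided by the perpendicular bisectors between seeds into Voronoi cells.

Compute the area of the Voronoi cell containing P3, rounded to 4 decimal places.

Area of P3's cell: 707.6512

1. box [0,35]×[0,90]: [(0, 0) (35, 0) (35, 90) (0, 90)]
2. ⊥bis P3·P0 via (13.045,41.955): [(1.3478, 0) (35, 0) (35, 90) (26.4401, 90)]  |A|=1899.544
3. ⊥bis P3·P1 via (21.09,52.02): [(15.6162, 51.1772) (1.3478, 0) (35, 0) (35, 54.1617)]  |A|=1386.0424
4. ⊥bis P3·P2 via (14.955,33.945): [(15.6162, 51.1772) (12.0654, 38.4415) (35, 2.7532) (35, 54.1617)]  |A|=707.6512
5. canonical 4-gon: [(15.6162, 51.1772) (12.0654, 38.4415) (35, 2.7532) (35, 54.1617)]
6. shoelace: 707.6512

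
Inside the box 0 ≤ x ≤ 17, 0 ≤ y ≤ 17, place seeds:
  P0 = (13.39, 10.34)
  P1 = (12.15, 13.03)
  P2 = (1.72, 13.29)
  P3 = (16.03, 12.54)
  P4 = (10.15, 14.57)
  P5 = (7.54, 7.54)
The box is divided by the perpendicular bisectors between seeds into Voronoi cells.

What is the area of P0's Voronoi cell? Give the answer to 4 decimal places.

1. box [0,17]×[0,17]: [(0, 0) (17, 0) (17, 17) (0, 17)]
2. ⊥bis P0·P1 via (12.77,11.685): [(0, 5.7985) (0, 0) (17, 0) (17, 13.6349)]  |A|=165.1834
3. ⊥bis P0·P2 via (7.555,11.815): [(6.83, 8.9468) (4.5683, 0) (17, 0) (17, 13.6349)]  |A|=124.9456
4. ⊥bis P0·P3 via (14.71,11.44): [(14.0241, 12.2631) (6.83, 8.9468) (4.5683, 0) (17, 0) (17, 8.692)]  |A|=117.5908
5. ⊥bis P0·P4 via (11.77,12.455): [(14.0241, 12.2631) (7.7339, 9.3635) (6.7435, 8.605) (4.5683, 0) (17, 0) (17, 8.692)]  |A|=117.4543
6. ⊥bis P0·P5 via (10.465,8.94): [(14.0241, 12.2631) (9.8053, 10.3184) (14.744, 0) (17, 0) (17, 8.692)]  |A|=53.3341
7. canonical 5-gon: [(14.0241, 12.2631) (9.8053, 10.3184) (14.744, 0) (17, 0) (17, 8.692)]
8. shoelace: 53.3341

Area of P0's cell: 53.3341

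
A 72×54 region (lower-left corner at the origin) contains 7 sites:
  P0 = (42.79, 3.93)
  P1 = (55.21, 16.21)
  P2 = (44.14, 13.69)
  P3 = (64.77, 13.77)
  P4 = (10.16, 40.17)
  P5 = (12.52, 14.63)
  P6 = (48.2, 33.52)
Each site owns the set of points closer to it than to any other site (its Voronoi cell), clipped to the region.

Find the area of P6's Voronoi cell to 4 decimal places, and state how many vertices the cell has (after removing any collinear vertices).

1. box [0,72]×[0,54]: [(0, 0) (72, 0) (72, 54) (0, 54)]
2. ⊥bis P6·P0 via (45.495,18.725): [(0, 27.0429) (72, 13.879) (72, 54) (0, 54)]  |A|=2414.8087
3. ⊥bis P6·P1 via (51.705,24.865): [(0, 27.0429) (39.3277, 19.8526) (72, 33.0838) (72, 54) (0, 54)]  |A|=2101.0762
4. ⊥bis P6·P2 via (46.17,23.605): [(0, 33.0579) (47.7798, 23.2754) (72, 33.0838) (72, 54) (0, 54)]  |A|=1859.6877
5. ⊥bis P6·P3 via (56.485,23.645): [(0, 33.0579) (47.7798, 23.2754) (63.756, 29.7453) (72, 36.6619) (72, 54) (0, 54)]  |A|=1844.9389
6. ⊥bis P6·P4 via (29.18,36.845): [(27.5325, 27.4208) (47.7798, 23.2754) (63.756, 29.7453) (72, 36.6619) (72, 54) (32.179, 54)]  |A|=1128.9992
7. ⊥bis P6·P5 via (30.36,24.075): [(27.7947, 28.9205) (28.717, 27.1783) (47.7798, 23.2754) (63.756, 29.7453) (72, 36.6619) (72, 54) (32.179, 54)]  |A|=1128.0793
8. canonical 7-gon: [(27.7947, 28.9205) (28.717, 27.1783) (47.7798, 23.2754) (63.756, 29.7453) (72, 36.6619) (72, 54) (32.179, 54)]
9. shoelace: 1128.0793

Area of P6's cell: 1128.0793 (7 vertices)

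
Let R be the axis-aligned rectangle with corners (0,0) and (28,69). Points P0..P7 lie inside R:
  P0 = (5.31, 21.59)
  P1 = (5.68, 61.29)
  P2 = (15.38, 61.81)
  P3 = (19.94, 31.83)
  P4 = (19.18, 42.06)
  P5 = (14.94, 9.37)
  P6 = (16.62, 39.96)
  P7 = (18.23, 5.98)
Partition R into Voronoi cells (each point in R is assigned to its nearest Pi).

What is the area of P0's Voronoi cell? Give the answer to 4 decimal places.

Area of P0's cell: 280.8398

1. box [0,28]×[0,69]: [(0, 0) (28, 0) (28, 69) (0, 69)]
2. ⊥bis P0·P1 via (5.495,41.44): [(0, 41.4912) (0, 0) (28, 0) (28, 41.2303)]  |A|=1158.1006
3. ⊥bis P0·P2 via (10.345,41.7): [(11.6111, 41.383) (0, 41.4912) (0, 0) (28, 0) (28, 37.2797)]  |A|=1125.7277
4. ⊥bis P0·P3 via (12.625,26.71): [(2.2941, 41.4698) (0, 41.4912) (0, 0) (28, 0) (28, 4.7436)]  |A|=689.1395
5. ⊥bis P0·P4 via (12.245,31.825): [(6.1581, 35.9494) (0, 40.1219) (0, 0) (28, 0) (28, 4.7436)]  |A|=678.6324
6. ⊥bis P0·P5 via (10.125,15.48): [(16.8022, 20.742) (6.1581, 35.9494) (0, 40.1219) (0, 7.501)]  |A|=298.6694
7. ⊥bis P0·P6 via (10.965,30.775): [(16.8022, 20.742) (8.8823, 32.0573) (0, 37.5259) (0, 7.501)]  |A|=280.8398
8. ⊥bis P0·P7 via (11.77,13.785): [(16.8022, 20.742) (8.8823, 32.0573) (0, 37.5259) (0, 7.501)]  |A|=280.8398
9. canonical 4-gon: [(16.8022, 20.742) (8.8823, 32.0573) (0, 37.5259) (0, 7.501)]
10. shoelace: 280.8398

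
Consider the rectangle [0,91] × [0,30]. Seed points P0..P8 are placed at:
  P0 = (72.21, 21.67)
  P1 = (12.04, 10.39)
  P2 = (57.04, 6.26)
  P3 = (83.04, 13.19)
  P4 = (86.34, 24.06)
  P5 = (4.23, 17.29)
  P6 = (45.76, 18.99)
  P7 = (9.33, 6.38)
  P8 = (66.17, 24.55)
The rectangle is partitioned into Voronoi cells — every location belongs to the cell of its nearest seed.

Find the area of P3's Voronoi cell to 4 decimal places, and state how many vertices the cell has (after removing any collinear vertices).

1. box [0,91]×[0,30]: [(0, 0) (91, 0) (91, 30) (0, 30)]
2. ⊥bis P3·P0 via (77.625,17.43): [(63.9771, 0) (91, 0) (91, 30) (87.4674, 30)]  |A|=458.3314
3. ⊥bis P3·P1 via (47.54,11.79): [(63.9771, 0) (91, 0) (91, 30) (87.4674, 30)]  |A|=458.3314
4. ⊥bis P3·P2 via (70.04,9.725): [(70.4341, 8.2464) (72.6321, 0) (91, 0) (91, 30) (87.4674, 30)]  |A|=422.6455
5. ⊥bis P3·P4 via (84.69,18.625): [(79.7379, 20.1284) (70.4341, 8.2464) (72.6321, 0) (91, 0) (91, 16.7094)]  |A|=330.3691
6. ⊥bis P3·P5 via (43.635,15.24): [(79.7379, 20.1284) (70.4341, 8.2464) (72.6321, 0) (91, 0) (91, 16.7094)]  |A|=330.3691
7. ⊥bis P3·P6 via (64.4,16.09): [(79.7379, 20.1284) (70.4341, 8.2464) (72.6321, 0) (91, 0) (91, 16.7094)]  |A|=330.3691
8. ⊥bis P3·P7 via (46.185,9.785): [(79.7379, 20.1284) (70.4341, 8.2464) (72.6321, 0) (91, 0) (91, 16.7094)]  |A|=330.3691
9. ⊥bis P3·P8 via (74.605,18.87): [(79.7379, 20.1284) (70.4341, 8.2464) (72.6321, 0) (91, 0) (91, 16.7094)]  |A|=330.3691
10. canonical 5-gon: [(79.7379, 20.1284) (70.4341, 8.2464) (72.6321, 0) (91, 0) (91, 16.7094)]
11. shoelace: 330.3691

Area of P3's cell: 330.3691 (5 vertices)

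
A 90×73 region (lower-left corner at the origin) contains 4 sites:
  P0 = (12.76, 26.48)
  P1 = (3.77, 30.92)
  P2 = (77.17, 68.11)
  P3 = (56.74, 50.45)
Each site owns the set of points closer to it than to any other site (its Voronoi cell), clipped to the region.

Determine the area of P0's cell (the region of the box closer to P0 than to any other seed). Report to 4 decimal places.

Area of P0's cell: 1792.2823

1. box [0,90]×[0,73]: [(0, 0) (90, 0) (90, 73) (0, 73)]
2. ⊥bis P0·P1 via (8.265,28.7): [(0, 11.9652) (0, 0) (90, 0) (90, 73) (30.144, 73)]  |A|=5650.0848
3. ⊥bis P0·P2 via (44.965,47.295): [(29.3674, 71.4276) (0, 11.9652) (0, 0) (75.5331, 0)]  |A|=2873.2685
4. ⊥bis P0·P3 via (34.75,38.465): [(23.3857, 59.3161) (0, 11.9652) (0, 0) (55.7142, 0)]  |A|=1792.2823
5. canonical 4-gon: [(23.3857, 59.3161) (0, 11.9652) (0, 0) (55.7142, 0)]
6. shoelace: 1792.2823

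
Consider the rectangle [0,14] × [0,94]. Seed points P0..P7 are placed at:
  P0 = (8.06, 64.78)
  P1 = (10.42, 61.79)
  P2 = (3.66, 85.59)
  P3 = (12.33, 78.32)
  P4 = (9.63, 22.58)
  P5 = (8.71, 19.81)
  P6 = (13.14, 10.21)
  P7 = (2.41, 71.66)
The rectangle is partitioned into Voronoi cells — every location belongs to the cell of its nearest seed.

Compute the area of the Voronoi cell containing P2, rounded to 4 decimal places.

1. box [0,14]×[0,94]: [(0, 0) (14, 0) (14, 94) (0, 94)]
2. ⊥bis P2·P0 via (5.86,75.185): [(0, 73.946) (14, 76.9061) (14, 94) (0, 94)]  |A|=260.0355
3. ⊥bis P2·P1 via (7.04,73.69): [(0, 73.946) (14, 76.9061) (14, 94) (0, 94)]  |A|=260.0355
4. ⊥bis P2·P3 via (7.995,81.955): [(0, 73.946) (1.5549, 74.2747) (14, 89.1164) (14, 94) (0, 94)]  |A|=184.0564
5. ⊥bis P2·P4 via (6.645,54.085): [(0, 73.946) (1.5549, 74.2747) (14, 89.1164) (14, 94) (0, 94)]  |A|=184.0564
6. ⊥bis P2·P5 via (6.185,52.7): [(0, 73.946) (1.5549, 74.2747) (14, 89.1164) (14, 94) (0, 94)]  |A|=184.0564
7. ⊥bis P2·P6 via (8.4,47.9): [(0, 73.946) (1.5549, 74.2747) (14, 89.1164) (14, 94) (0, 94)]  |A|=184.0564
8. ⊥bis P2·P7 via (3.035,78.625): [(0, 78.8973) (5.051, 78.4441) (14, 89.1164) (14, 94) (0, 94)]  |A|=168.8849
9. canonical 5-gon: [(0, 78.8973) (5.051, 78.4441) (14, 89.1164) (14, 94) (0, 94)]
10. shoelace: 168.8849

Area of P2's cell: 168.8849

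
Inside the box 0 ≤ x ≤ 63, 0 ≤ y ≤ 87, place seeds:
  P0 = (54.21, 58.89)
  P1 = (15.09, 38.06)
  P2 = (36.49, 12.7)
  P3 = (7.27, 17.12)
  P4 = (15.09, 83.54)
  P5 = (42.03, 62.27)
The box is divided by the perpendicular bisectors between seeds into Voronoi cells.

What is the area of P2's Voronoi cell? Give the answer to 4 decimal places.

Area of P2's cell: 1319.6431

1. box [0,63]×[0,87]: [(0, 0) (63, 0) (63, 87) (0, 87)]
2. ⊥bis P2·P0 via (45.35,35.795): [(0, 53.1927) (0, 0) (63, 0) (63, 29.0239)]  |A|=2589.8238
3. ⊥bis P2·P1 via (25.79,25.38): [(40.3881, 37.6986) (0, 3.6171) (0, 0) (63, 0) (63, 29.0239)]  |A|=1588.6924
4. ⊥bis P2·P3 via (21.88,14.91): [(40.3881, 37.6986) (23.1234, 23.1298) (19.6246, 0) (63, 0) (63, 29.0239)]  |A|=1319.9156
5. ⊥bis P2·P4 via (25.79,48.12): [(40.3881, 37.6986) (23.1234, 23.1298) (19.6246, 0) (63, 0) (63, 29.0239)]  |A|=1319.9156
6. ⊥bis P2·P5 via (39.26,37.485): [(41.6373, 37.2193) (40.0327, 37.3986) (23.1234, 23.1298) (19.6246, 0) (63, 0) (63, 29.0239)]  |A|=1319.6431
7. canonical 6-gon: [(41.6373, 37.2193) (40.0327, 37.3986) (23.1234, 23.1298) (19.6246, 0) (63, 0) (63, 29.0239)]
8. shoelace: 1319.6431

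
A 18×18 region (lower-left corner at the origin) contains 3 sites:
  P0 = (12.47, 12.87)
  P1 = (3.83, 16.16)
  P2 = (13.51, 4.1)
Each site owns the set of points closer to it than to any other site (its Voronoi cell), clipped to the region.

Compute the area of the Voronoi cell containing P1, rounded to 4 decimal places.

1. box [0,18]×[0,18]: [(0, 0) (18, 0) (18, 18) (0, 18)]
2. ⊥bis P1·P0 via (8.15,14.515): [(0, 0) (2.6229, 0) (9.477, 18) (0, 18)]  |A|=108.8993
3. ⊥bis P1·P2 via (8.67,10.13): [(0, 3.171) (5.5164, 7.5987) (9.477, 18) (0, 18)]  |A|=90.1878
4. canonical 4-gon: [(0, 3.171) (5.5164, 7.5987) (9.477, 18) (0, 18)]
5. shoelace: 90.1878

Area of P1's cell: 90.1878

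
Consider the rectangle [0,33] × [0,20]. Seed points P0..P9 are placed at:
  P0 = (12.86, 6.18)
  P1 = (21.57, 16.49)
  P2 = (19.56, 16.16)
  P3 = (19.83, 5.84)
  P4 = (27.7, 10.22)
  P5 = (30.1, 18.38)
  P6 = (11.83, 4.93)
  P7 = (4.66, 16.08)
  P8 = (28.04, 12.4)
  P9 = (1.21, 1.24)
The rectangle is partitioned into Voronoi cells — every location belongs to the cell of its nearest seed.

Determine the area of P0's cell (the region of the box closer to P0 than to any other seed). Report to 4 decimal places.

1. box [0,33]×[0,20]: [(0, 0) (33, 0) (33, 20) (0, 20)]
2. ⊥bis P0·P1 via (17.215,11.335): [(0, 0) (30.6322, 0) (6.9583, 20) (0, 20)]  |A|=375.9047
3. ⊥bis P0·P2 via (16.21,11.17): [(0, 0) (30.6322, 0) (22.0557, 7.2456) (3.0573, 20) (0, 20)]  |A|=351.0271
4. ⊥bis P0·P3 via (16.345,6.01): [(0, 0) (16.0518, 0) (16.5844, 10.9186) (3.0573, 20) (0, 20)]  |A|=267.3584
5. ⊥bis P0·P4 via (20.28,8.2): [(0, 0) (16.0518, 0) (16.5844, 10.9186) (3.0573, 20) (0, 20)]  |A|=267.3584
6. ⊥bis P0·P5 via (21.48,12.28): [(0, 0) (16.0518, 0) (16.5844, 10.9186) (3.0573, 20) (0, 20)]  |A|=267.3584
7. ⊥bis P0·P6 via (12.345,5.555): [(0, 15.7273) (16.1691, 2.4039) (16.5844, 10.9186) (3.0573, 20) (0, 20)]  |A|=120.9166
8. ⊥bis P0·P7 via (8.76,11.13): [(7.1737, 9.8161) (16.1691, 2.4039) (16.5844, 10.9186) (12.1218, 13.9146)]  |A|=56.3925
9. ⊥bis P0·P8 via (20.45,9.29): [(7.1737, 9.8161) (16.1691, 2.4039) (16.5844, 10.9186) (12.1218, 13.9146)]  |A|=56.3925
10. ⊥bis P0·P9 via (7.035,3.71): [(7.1737, 9.8161) (16.1691, 2.4039) (16.5844, 10.9186) (12.1218, 13.9146)]  |A|=56.3925
11. canonical 4-gon: [(7.1737, 9.8161) (16.1691, 2.4039) (16.5844, 10.9186) (12.1218, 13.9146)]
12. shoelace: 56.3925

Area of P0's cell: 56.3925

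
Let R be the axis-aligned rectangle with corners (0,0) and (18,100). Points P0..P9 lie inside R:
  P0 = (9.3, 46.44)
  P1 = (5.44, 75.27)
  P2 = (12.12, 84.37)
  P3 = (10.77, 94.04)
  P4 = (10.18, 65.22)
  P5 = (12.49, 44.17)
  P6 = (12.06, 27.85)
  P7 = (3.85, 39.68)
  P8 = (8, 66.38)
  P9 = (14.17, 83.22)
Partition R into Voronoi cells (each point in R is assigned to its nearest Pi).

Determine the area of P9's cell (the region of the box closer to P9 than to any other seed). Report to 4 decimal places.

Area of P9's cell: 79.9869

1. box [0,18]×[0,100]: [(0, 0) (18, 0) (18, 100) (0, 100)]
2. ⊥bis P9·P0 via (11.735,64.83): [(0, 66.3838) (18, 64.0005) (18, 100) (0, 100)]  |A|=626.5415
3. ⊥bis P9·P1 via (9.805,79.245): [(0, 90.012) (18, 70.246) (18, 100) (0, 100)]  |A|=357.6783
4. ⊥bis P9·P2 via (13.145,83.795): [(10.2923, 78.7098) (18, 70.246) (18, 92.4496)]  |A|=85.5688
5. ⊥bis P9·P3 via (12.47,88.63): [(16.5822, 89.9222) (10.2923, 78.7098) (18, 70.246) (18, 90.3677)]  |A|=84.093
6. ⊥bis P9·P4 via (12.175,74.22): [(16.5822, 89.9222) (10.2923, 78.7098) (14.939, 73.6073) (18, 72.9288) (18, 90.3677)]  |A|=79.9869
7. ⊥bis P9·P5 via (13.33,63.695): [(16.5822, 89.9222) (10.2923, 78.7098) (14.939, 73.6073) (18, 72.9288) (18, 90.3677)]  |A|=79.9869
8. ⊥bis P9·P6 via (13.115,55.535): [(16.5822, 89.9222) (10.2923, 78.7098) (14.939, 73.6073) (18, 72.9288) (18, 90.3677)]  |A|=79.9869
9. ⊥bis P9·P7 via (9.01,61.45): [(16.5822, 89.9222) (10.2923, 78.7098) (14.939, 73.6073) (18, 72.9288) (18, 90.3677)]  |A|=79.9869
10. ⊥bis P9·P8 via (11.085,74.8): [(16.5822, 89.9222) (10.2923, 78.7098) (14.939, 73.6073) (18, 72.9288) (18, 90.3677)]  |A|=79.9869
11. canonical 5-gon: [(16.5822, 89.9222) (10.2923, 78.7098) (14.939, 73.6073) (18, 72.9288) (18, 90.3677)]
12. shoelace: 79.9869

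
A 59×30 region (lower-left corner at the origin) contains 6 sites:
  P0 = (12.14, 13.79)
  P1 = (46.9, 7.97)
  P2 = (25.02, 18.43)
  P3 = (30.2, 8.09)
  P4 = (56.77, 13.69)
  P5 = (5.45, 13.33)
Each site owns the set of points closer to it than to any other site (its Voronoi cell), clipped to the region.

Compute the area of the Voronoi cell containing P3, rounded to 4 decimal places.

1. box [0,59]×[0,30]: [(0, 0) (59, 0) (59, 30) (0, 30)]
2. ⊥bis P3·P0 via (21.17,10.94): [(17.7172, 0) (59, 0) (59, 30) (27.1856, 30)]  |A|=1096.4581
3. ⊥bis P3·P1 via (38.55,8.03): [(17.7172, 0) (38.4923, 0) (38.7079, 30) (27.1856, 30)]  |A|=484.4607
4. ⊥bis P3·P2 via (27.61,13.26): [(20.8303, 9.8636) (17.7172, 0) (38.4923, 0) (38.6272, 18.7793)]  |A|=268.9641
5. ⊥bis P3·P4 via (43.485,10.89): [(20.8303, 9.8636) (17.7172, 0) (38.4923, 0) (38.6272, 18.7793)]  |A|=268.9641
6. ⊥bis P3·P5 via (17.825,10.71): [(20.8303, 9.8636) (17.7172, 0) (38.4923, 0) (38.6272, 18.7793)]  |A|=268.9641
7. canonical 4-gon: [(20.8303, 9.8636) (17.7172, 0) (38.4923, 0) (38.6272, 18.7793)]
8. shoelace: 268.9641

Area of P3's cell: 268.9641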